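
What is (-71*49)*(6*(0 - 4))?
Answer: 83496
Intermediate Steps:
(-71*49)*(6*(0 - 4)) = -20874*(-4) = -3479*(-24) = 83496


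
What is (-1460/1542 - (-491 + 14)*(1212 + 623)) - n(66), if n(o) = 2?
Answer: 674850173/771 ≈ 8.7529e+5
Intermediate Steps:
(-1460/1542 - (-491 + 14)*(1212 + 623)) - n(66) = (-1460/1542 - (-491 + 14)*(1212 + 623)) - 1*2 = (-1460*1/1542 - (-477)*1835) - 2 = (-730/771 - 1*(-875295)) - 2 = (-730/771 + 875295) - 2 = 674851715/771 - 2 = 674850173/771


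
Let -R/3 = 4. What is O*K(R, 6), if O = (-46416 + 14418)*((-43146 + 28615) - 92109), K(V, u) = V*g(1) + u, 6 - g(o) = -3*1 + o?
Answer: -307104004800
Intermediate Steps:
R = -12 (R = -3*4 = -12)
g(o) = 9 - o (g(o) = 6 - (-3*1 + o) = 6 - (-3 + o) = 6 + (3 - o) = 9 - o)
K(V, u) = u + 8*V (K(V, u) = V*(9 - 1*1) + u = V*(9 - 1) + u = V*8 + u = 8*V + u = u + 8*V)
O = 3412266720 (O = -31998*(-14531 - 92109) = -31998*(-106640) = 3412266720)
O*K(R, 6) = 3412266720*(6 + 8*(-12)) = 3412266720*(6 - 96) = 3412266720*(-90) = -307104004800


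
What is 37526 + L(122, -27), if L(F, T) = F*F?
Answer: 52410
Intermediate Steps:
L(F, T) = F²
37526 + L(122, -27) = 37526 + 122² = 37526 + 14884 = 52410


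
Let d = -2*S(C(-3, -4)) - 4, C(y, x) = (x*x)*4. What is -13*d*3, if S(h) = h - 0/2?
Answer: 5148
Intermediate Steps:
C(y, x) = 4*x² (C(y, x) = x²*4 = 4*x²)
S(h) = h (S(h) = h - 0/2 = h - 1*0 = h + 0 = h)
d = -132 (d = -8*(-4)² - 4 = -8*16 - 4 = -2*64 - 4 = -128 - 4 = -132)
-13*d*3 = -13*(-132)*3 = 1716*3 = 5148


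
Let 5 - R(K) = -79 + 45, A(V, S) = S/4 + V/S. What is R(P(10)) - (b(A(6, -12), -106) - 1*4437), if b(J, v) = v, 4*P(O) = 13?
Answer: 4582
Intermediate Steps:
P(O) = 13/4 (P(O) = (¼)*13 = 13/4)
A(V, S) = S/4 + V/S (A(V, S) = S*(¼) + V/S = S/4 + V/S)
R(K) = 39 (R(K) = 5 - (-79 + 45) = 5 - 1*(-34) = 5 + 34 = 39)
R(P(10)) - (b(A(6, -12), -106) - 1*4437) = 39 - (-106 - 1*4437) = 39 - (-106 - 4437) = 39 - 1*(-4543) = 39 + 4543 = 4582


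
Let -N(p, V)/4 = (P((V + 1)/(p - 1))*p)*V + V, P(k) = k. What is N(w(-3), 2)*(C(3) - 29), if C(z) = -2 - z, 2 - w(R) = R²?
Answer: 986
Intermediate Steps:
w(R) = 2 - R²
N(p, V) = -4*V - 4*V*p*(1 + V)/(-1 + p) (N(p, V) = -4*((((V + 1)/(p - 1))*p)*V + V) = -4*((((1 + V)/(-1 + p))*p)*V + V) = -4*((p*(1 + V)/(-1 + p))*V + V) = -4*(V*p*(1 + V)/(-1 + p) + V) = -4*(V + V*p*(1 + V)/(-1 + p)) = -4*V - 4*V*p*(1 + V)/(-1 + p))
N(w(-3), 2)*(C(3) - 29) = (4*2*(1 - 2*(2 - 1*(-3)²) - 1*2*(2 - 1*(-3)²))/(-1 + (2 - 1*(-3)²)))*((-2 - 1*3) - 29) = (4*2*(1 - 2*(2 - 1*9) - 1*2*(2 - 1*9))/(-1 + (2 - 1*9)))*((-2 - 3) - 29) = (4*2*(1 - 2*(2 - 9) - 1*2*(2 - 9))/(-1 + (2 - 9)))*(-5 - 29) = (4*2*(1 - 2*(-7) - 1*2*(-7))/(-1 - 7))*(-34) = (4*2*(1 + 14 + 14)/(-8))*(-34) = (4*2*(-⅛)*29)*(-34) = -29*(-34) = 986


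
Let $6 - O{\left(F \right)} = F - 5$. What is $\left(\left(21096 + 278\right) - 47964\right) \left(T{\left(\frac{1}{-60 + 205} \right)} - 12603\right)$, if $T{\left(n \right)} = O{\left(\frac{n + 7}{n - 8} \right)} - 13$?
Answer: $\frac{388431479610}{1159} \approx 3.3514 \cdot 10^{8}$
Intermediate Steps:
$O{\left(F \right)} = 11 - F$ ($O{\left(F \right)} = 6 - \left(F - 5\right) = 6 - \left(-5 + F\right) = 11 - F$)
$T{\left(n \right)} = -2 - \frac{7 + n}{-8 + n}$ ($T{\left(n \right)} = \left(11 - \frac{n + 7}{n - 8}\right) - 13 = \left(11 - \frac{7 + n}{-8 + n}\right) - 13 = -2 - \frac{7 + n}{-8 + n}$)
$\left(\left(21096 + 278\right) - 47964\right) \left(T{\left(\frac{1}{-60 + 205} \right)} - 12603\right) = \left(\left(21096 + 278\right) - 47964\right) \left(\frac{3 \left(3 - \frac{1}{-60 + 205}\right)}{-8 + \frac{1}{-60 + 205}} - 12603\right) = \left(21374 - 47964\right) \left(\frac{3 \left(3 - \frac{1}{145}\right)}{-8 + \frac{1}{145}} - 12603\right) = - 26590 \left(\frac{3 \left(3 - \frac{1}{145}\right)}{-8 + \frac{1}{145}} - 12603\right) = - 26590 \left(\frac{3 \left(3 - \frac{1}{145}\right)}{- \frac{1159}{145}} - 12603\right) = - 26590 \left(3 \left(- \frac{145}{1159}\right) \frac{434}{145} - 12603\right) = - 26590 \left(- \frac{1302}{1159} - 12603\right) = \left(-26590\right) \left(- \frac{14608179}{1159}\right) = \frac{388431479610}{1159}$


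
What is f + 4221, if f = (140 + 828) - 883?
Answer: 4306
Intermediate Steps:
f = 85 (f = 968 - 883 = 85)
f + 4221 = 85 + 4221 = 4306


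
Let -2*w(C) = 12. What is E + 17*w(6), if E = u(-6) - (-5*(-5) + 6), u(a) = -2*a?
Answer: -121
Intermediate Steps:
w(C) = -6 (w(C) = -½*12 = -6)
E = -19 (E = -2*(-6) - (-5*(-5) + 6) = 12 - (25 + 6) = 12 - 1*31 = 12 - 31 = -19)
E + 17*w(6) = -19 + 17*(-6) = -19 - 102 = -121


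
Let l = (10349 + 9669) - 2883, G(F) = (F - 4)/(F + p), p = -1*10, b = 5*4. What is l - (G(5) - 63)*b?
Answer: 18399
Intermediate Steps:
b = 20
p = -10
G(F) = (-4 + F)/(-10 + F) (G(F) = (F - 4)/(F - 10) = (-4 + F)/(-10 + F))
l = 17135 (l = 20018 - 2883 = 17135)
l - (G(5) - 63)*b = 17135 - ((-4 + 5)/(-10 + 5) - 63)*20 = 17135 - (1/(-5) - 63)*20 = 17135 - (-⅕*1 - 63)*20 = 17135 - (-⅕ - 63)*20 = 17135 - (-316)*20/5 = 17135 - 1*(-1264) = 17135 + 1264 = 18399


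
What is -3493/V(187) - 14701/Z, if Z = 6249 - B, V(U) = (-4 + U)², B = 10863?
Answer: 158735029/51506082 ≈ 3.0819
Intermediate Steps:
Z = -4614 (Z = 6249 - 1*10863 = 6249 - 10863 = -4614)
-3493/V(187) - 14701/Z = -3493/(-4 + 187)² - 14701/(-4614) = -3493/(183²) - 14701*(-1/4614) = -3493/33489 + 14701/4614 = 158735029/51506082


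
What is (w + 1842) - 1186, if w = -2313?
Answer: -1657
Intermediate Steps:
(w + 1842) - 1186 = (-2313 + 1842) - 1186 = -471 - 1186 = -1657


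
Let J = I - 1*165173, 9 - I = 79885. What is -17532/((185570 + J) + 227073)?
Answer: -8766/83797 ≈ -0.10461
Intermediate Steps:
I = -79876 (I = 9 - 1*79885 = 9 - 79885 = -79876)
J = -245049 (J = -79876 - 1*165173 = -79876 - 165173 = -245049)
-17532/((185570 + J) + 227073) = -17532/((185570 - 245049) + 227073) = -17532/(-59479 + 227073) = -17532/167594 = -17532*1/167594 = -8766/83797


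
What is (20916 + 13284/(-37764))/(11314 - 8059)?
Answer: 1462701/227633 ≈ 6.4257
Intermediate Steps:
(20916 + 13284/(-37764))/(11314 - 8059) = (20916 + 13284*(-1/37764))/3255 = (20916 - 369/1049)*(1/3255) = (21940515/1049)*(1/3255) = 1462701/227633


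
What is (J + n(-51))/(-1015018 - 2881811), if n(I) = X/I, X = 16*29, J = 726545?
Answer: -37053331/198738279 ≈ -0.18644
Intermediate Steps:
X = 464
n(I) = 464/I
(J + n(-51))/(-1015018 - 2881811) = (726545 + 464/(-51))/(-1015018 - 2881811) = (726545 + 464*(-1/51))/(-3896829) = (726545 - 464/51)*(-1/3896829) = (37053331/51)*(-1/3896829) = -37053331/198738279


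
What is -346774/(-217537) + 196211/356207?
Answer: 166206478525/77488202159 ≈ 2.1449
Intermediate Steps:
-346774/(-217537) + 196211/356207 = -346774*(-1/217537) + 196211*(1/356207) = 346774/217537 + 196211/356207 = 166206478525/77488202159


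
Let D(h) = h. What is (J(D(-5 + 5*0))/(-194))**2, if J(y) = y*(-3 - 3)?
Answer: 225/9409 ≈ 0.023913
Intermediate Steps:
J(y) = -6*y (J(y) = y*(-6) = -6*y)
(J(D(-5 + 5*0))/(-194))**2 = (-6*(-5 + 5*0)/(-194))**2 = (-6*(-5 + 0)*(-1/194))**2 = (-6*(-5)*(-1/194))**2 = (30*(-1/194))**2 = (-15/97)**2 = 225/9409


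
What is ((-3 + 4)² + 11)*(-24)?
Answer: -288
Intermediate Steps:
((-3 + 4)² + 11)*(-24) = (1² + 11)*(-24) = (1 + 11)*(-24) = 12*(-24) = -288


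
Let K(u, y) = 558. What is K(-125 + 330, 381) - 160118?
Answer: -159560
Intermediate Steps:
K(-125 + 330, 381) - 160118 = 558 - 160118 = -159560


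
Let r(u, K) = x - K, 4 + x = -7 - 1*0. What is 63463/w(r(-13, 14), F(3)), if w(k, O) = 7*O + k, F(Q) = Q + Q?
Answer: 63463/17 ≈ 3733.1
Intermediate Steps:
F(Q) = 2*Q
x = -11 (x = -4 + (-7 - 1*0) = -4 + (-7 + 0) = -4 - 7 = -11)
r(u, K) = -11 - K
w(k, O) = k + 7*O
63463/w(r(-13, 14), F(3)) = 63463/((-11 - 1*14) + 7*(2*3)) = 63463/((-11 - 14) + 7*6) = 63463/(-25 + 42) = 63463/17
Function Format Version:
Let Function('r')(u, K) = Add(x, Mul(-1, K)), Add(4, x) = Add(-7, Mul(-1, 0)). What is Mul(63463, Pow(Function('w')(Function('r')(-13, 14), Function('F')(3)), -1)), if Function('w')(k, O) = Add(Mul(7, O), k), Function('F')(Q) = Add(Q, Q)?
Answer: Rational(63463, 17) ≈ 3733.1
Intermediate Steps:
Function('F')(Q) = Mul(2, Q)
x = -11 (x = Add(-4, Add(-7, Mul(-1, 0))) = Add(-4, Add(-7, 0)) = Add(-4, -7) = -11)
Function('r')(u, K) = Add(-11, Mul(-1, K))
Function('w')(k, O) = Add(k, Mul(7, O))
Mul(63463, Pow(Function('w')(Function('r')(-13, 14), Function('F')(3)), -1)) = Mul(63463, Pow(Add(Add(-11, Mul(-1, 14)), Mul(7, Mul(2, 3))), -1)) = Mul(63463, Pow(Add(Add(-11, -14), Mul(7, 6)), -1)) = Mul(63463, Pow(Add(-25, 42), -1)) = Mul(63463, Pow(17, -1)) = Mul(63463, Rational(1, 17)) = Rational(63463, 17)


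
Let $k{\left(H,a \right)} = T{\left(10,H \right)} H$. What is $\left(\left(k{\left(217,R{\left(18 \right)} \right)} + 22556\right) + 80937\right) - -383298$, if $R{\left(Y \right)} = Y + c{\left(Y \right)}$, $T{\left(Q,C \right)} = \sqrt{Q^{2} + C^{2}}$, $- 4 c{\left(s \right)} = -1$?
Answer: $486791 + 217 \sqrt{47189} \approx 5.3393 \cdot 10^{5}$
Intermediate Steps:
$c{\left(s \right)} = \frac{1}{4}$ ($c{\left(s \right)} = \left(- \frac{1}{4}\right) \left(-1\right) = \frac{1}{4}$)
$T{\left(Q,C \right)} = \sqrt{C^{2} + Q^{2}}$
$R{\left(Y \right)} = \frac{1}{4} + Y$ ($R{\left(Y \right)} = Y + \frac{1}{4} = \frac{1}{4} + Y$)
$k{\left(H,a \right)} = H \sqrt{100 + H^{2}}$ ($k{\left(H,a \right)} = \sqrt{H^{2} + 10^{2}} H = \sqrt{H^{2} + 100} H = \sqrt{100 + H^{2}} H = H \sqrt{100 + H^{2}}$)
$\left(\left(k{\left(217,R{\left(18 \right)} \right)} + 22556\right) + 80937\right) - -383298 = \left(\left(217 \sqrt{100 + 217^{2}} + 22556\right) + 80937\right) - -383298 = \left(\left(217 \sqrt{100 + 47089} + 22556\right) + 80937\right) + 383298 = \left(\left(217 \sqrt{47189} + 22556\right) + 80937\right) + 383298 = \left(\left(22556 + 217 \sqrt{47189}\right) + 80937\right) + 383298 = \left(103493 + 217 \sqrt{47189}\right) + 383298 = 486791 + 217 \sqrt{47189}$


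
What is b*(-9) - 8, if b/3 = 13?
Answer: -359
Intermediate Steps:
b = 39 (b = 3*13 = 39)
b*(-9) - 8 = 39*(-9) - 8 = -351 - 8 = -359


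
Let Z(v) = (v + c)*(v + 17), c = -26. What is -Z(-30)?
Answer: -728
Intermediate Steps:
Z(v) = (-26 + v)*(17 + v) (Z(v) = (v - 26)*(v + 17) = (-26 + v)*(17 + v))
-Z(-30) = -(-442 + (-30)**2 - 9*(-30)) = -(-442 + 900 + 270) = -1*728 = -728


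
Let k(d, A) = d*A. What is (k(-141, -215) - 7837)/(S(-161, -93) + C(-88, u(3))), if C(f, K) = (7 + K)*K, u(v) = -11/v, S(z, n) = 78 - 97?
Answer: -202302/281 ≈ -719.94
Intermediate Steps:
S(z, n) = -19
k(d, A) = A*d
C(f, K) = K*(7 + K)
(k(-141, -215) - 7837)/(S(-161, -93) + C(-88, u(3))) = (-215*(-141) - 7837)/(-19 + (-11/3)*(7 - 11/3)) = (30315 - 7837)/(-19 + (-11*1/3)*(7 - 11*1/3)) = 22478/(-19 - 11*(7 - 11/3)/3) = 22478/(-19 - 11/3*10/3) = 22478/(-19 - 110/9) = 22478/(-281/9) = 22478*(-9/281) = -202302/281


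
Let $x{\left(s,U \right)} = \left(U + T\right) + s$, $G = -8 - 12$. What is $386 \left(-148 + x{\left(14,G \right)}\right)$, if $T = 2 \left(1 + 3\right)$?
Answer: $-56356$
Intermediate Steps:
$T = 8$ ($T = 2 \cdot 4 = 8$)
$G = -20$ ($G = -8 - 12 = -20$)
$x{\left(s,U \right)} = 8 + U + s$ ($x{\left(s,U \right)} = \left(U + 8\right) + s = \left(8 + U\right) + s = 8 + U + s$)
$386 \left(-148 + x{\left(14,G \right)}\right) = 386 \left(-148 + \left(8 - 20 + 14\right)\right) = 386 \left(-148 + 2\right) = 386 \left(-146\right) = -56356$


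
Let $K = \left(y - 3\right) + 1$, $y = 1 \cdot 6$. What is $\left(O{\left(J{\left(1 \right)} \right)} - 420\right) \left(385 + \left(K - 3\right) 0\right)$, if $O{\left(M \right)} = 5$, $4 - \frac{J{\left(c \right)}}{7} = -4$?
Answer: $-159775$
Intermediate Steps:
$J{\left(c \right)} = 56$ ($J{\left(c \right)} = 28 - -28 = 28 + 28 = 56$)
$y = 6$
$K = 4$ ($K = \left(6 - 3\right) + 1 = 3 + 1 = 4$)
$\left(O{\left(J{\left(1 \right)} \right)} - 420\right) \left(385 + \left(K - 3\right) 0\right) = \left(5 - 420\right) \left(385 + \left(4 - 3\right) 0\right) = - 415 \left(385 + 1 \cdot 0\right) = - 415 \left(385 + 0\right) = \left(-415\right) 385 = -159775$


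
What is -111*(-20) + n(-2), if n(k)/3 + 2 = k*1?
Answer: 2208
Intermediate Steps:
n(k) = -6 + 3*k (n(k) = -6 + 3*(k*1) = -6 + 3*k)
-111*(-20) + n(-2) = -111*(-20) + (-6 + 3*(-2)) = 2220 + (-6 - 6) = 2220 - 12 = 2208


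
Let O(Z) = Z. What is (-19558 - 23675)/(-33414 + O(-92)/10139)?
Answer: 438339387/338784638 ≈ 1.2939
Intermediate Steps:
(-19558 - 23675)/(-33414 + O(-92)/10139) = (-19558 - 23675)/(-33414 - 92/10139) = -43233/(-33414 - 92*1/10139) = -43233/(-33414 - 92/10139) = -43233/(-338784638/10139) = -43233*(-10139/338784638) = 438339387/338784638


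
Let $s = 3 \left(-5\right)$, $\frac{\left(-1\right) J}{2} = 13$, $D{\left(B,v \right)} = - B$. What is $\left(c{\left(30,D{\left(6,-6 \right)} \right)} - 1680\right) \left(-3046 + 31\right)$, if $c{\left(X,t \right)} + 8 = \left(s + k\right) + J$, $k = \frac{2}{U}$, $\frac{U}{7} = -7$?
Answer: $\frac{255439845}{49} \approx 5.2131 \cdot 10^{6}$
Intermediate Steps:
$U = -49$ ($U = 7 \left(-7\right) = -49$)
$J = -26$ ($J = \left(-2\right) 13 = -26$)
$s = -15$
$k = - \frac{2}{49}$ ($k = \frac{2}{-49} = 2 \left(- \frac{1}{49}\right) = - \frac{2}{49} \approx -0.040816$)
$c{\left(X,t \right)} = - \frac{2403}{49}$ ($c{\left(X,t \right)} = -8 - \frac{2011}{49} = - \frac{2403}{49}$)
$\left(c{\left(30,D{\left(6,-6 \right)} \right)} - 1680\right) \left(-3046 + 31\right) = \left(- \frac{2403}{49} - 1680\right) \left(-3046 + 31\right) = \left(- \frac{84723}{49}\right) \left(-3015\right) = \frac{255439845}{49}$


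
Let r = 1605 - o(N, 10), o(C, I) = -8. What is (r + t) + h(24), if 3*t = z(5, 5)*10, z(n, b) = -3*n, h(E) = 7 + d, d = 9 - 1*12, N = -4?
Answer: 1567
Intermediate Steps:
d = -3 (d = 9 - 12 = -3)
r = 1613 (r = 1605 - 1*(-8) = 1605 + 8 = 1613)
h(E) = 4 (h(E) = 7 - 3 = 4)
t = -50 (t = (-3*5*10)/3 = (-15*10)/3 = (⅓)*(-150) = -50)
(r + t) + h(24) = (1613 - 50) + 4 = 1563 + 4 = 1567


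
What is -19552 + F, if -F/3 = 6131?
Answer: -37945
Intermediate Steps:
F = -18393 (F = -3*6131 = -18393)
-19552 + F = -19552 - 18393 = -37945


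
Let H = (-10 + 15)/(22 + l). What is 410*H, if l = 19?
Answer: 50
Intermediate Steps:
H = 5/41 (H = (-10 + 15)/(22 + 19) = 5/41 ≈ 0.12195)
410*H = 410*(5/41) = 50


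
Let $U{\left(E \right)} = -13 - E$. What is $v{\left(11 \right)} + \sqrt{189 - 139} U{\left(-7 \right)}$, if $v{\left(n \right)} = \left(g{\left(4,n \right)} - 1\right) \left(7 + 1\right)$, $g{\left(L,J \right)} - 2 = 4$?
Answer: $40 - 30 \sqrt{2} \approx -2.4264$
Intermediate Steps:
$g{\left(L,J \right)} = 6$ ($g{\left(L,J \right)} = 2 + 4 = 6$)
$v{\left(n \right)} = 40$ ($v{\left(n \right)} = \left(6 - 1\right) \left(7 + 1\right) = 5 \cdot 8 = 40$)
$v{\left(11 \right)} + \sqrt{189 - 139} U{\left(-7 \right)} = 40 + \sqrt{189 - 139} \left(-13 - -7\right) = 40 + \sqrt{50} \left(-13 + 7\right) = 40 + 5 \sqrt{2} \left(-6\right) = 40 - 30 \sqrt{2}$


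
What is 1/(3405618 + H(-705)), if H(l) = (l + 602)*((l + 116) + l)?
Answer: 1/3538900 ≈ 2.8257e-7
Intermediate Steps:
H(l) = (116 + 2*l)*(602 + l) (H(l) = (602 + l)*((116 + l) + l) = (602 + l)*(116 + 2*l) = (116 + 2*l)*(602 + l))
1/(3405618 + H(-705)) = 1/(3405618 + (69832 + 2*(-705)² + 1320*(-705))) = 1/(3405618 + (69832 + 2*497025 - 930600)) = 1/(3405618 + (69832 + 994050 - 930600)) = 1/(3405618 + 133282) = 1/3538900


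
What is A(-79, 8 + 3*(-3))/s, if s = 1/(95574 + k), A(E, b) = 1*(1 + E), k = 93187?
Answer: -14723358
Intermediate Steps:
A(E, b) = 1 + E
s = 1/188761 (s = 1/(95574 + 93187) = 1/188761 ≈ 5.2977e-6)
A(-79, 8 + 3*(-3))/s = (1 - 79)/(1/188761) = -78*188761 = -14723358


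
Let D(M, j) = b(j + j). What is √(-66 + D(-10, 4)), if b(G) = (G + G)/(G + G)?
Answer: I*√65 ≈ 8.0623*I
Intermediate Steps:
b(G) = 1 (b(G) = (2*G)/((2*G)) = (2*G)*(1/(2*G)) = 1)
D(M, j) = 1
√(-66 + D(-10, 4)) = √(-66 + 1) = √(-65) = I*√65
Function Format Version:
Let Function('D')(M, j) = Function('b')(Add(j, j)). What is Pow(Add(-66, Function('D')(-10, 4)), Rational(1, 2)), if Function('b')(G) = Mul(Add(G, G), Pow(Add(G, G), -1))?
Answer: Mul(I, Pow(65, Rational(1, 2))) ≈ Mul(8.0623, I)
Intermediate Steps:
Function('b')(G) = 1 (Function('b')(G) = Mul(Mul(2, G), Pow(Mul(2, G), -1)) = Mul(Mul(2, G), Mul(Rational(1, 2), Pow(G, -1))) = 1)
Function('D')(M, j) = 1
Pow(Add(-66, Function('D')(-10, 4)), Rational(1, 2)) = Pow(Add(-66, 1), Rational(1, 2)) = Pow(-65, Rational(1, 2)) = Mul(I, Pow(65, Rational(1, 2)))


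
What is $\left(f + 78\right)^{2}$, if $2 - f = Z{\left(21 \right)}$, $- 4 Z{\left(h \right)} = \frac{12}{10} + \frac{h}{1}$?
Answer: $\frac{2927521}{400} \approx 7318.8$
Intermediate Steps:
$Z{\left(h \right)} = - \frac{3}{10} - \frac{h}{4}$ ($Z{\left(h \right)} = - \frac{\frac{12}{10} + \frac{h}{1}}{4} = - \frac{12 \cdot \frac{1}{10} + h 1}{4} = - \frac{\frac{6}{5} + h}{4} = - \frac{3}{10} - \frac{h}{4}$)
$f = \frac{151}{20}$ ($f = 2 - \left(- \frac{3}{10} - \frac{21}{4}\right) = 2 - - \frac{111}{20} = 2 + \frac{111}{20} = \frac{151}{20} \approx 7.55$)
$\left(f + 78\right)^{2} = \left(\frac{151}{20} + 78\right)^{2} = \left(\frac{1711}{20}\right)^{2} = \frac{2927521}{400}$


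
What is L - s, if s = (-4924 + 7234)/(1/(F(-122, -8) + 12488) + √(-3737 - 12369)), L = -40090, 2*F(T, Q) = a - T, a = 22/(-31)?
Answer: -930575292602442666/23212154959769 + 3329198929408*I*√16106/23212154959769 ≈ -40090.0 + 18.202*I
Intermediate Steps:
a = -22/31 (a = 22*(-1/31) = -22/31 ≈ -0.70968)
F(T, Q) = -11/31 - T/2 (F(T, Q) = (-22/31 - T)/2 = -11/31 - T/2)
s = 2310/(31/389008 + I*√16106) (s = (-4924 + 7234)/(1/((-11/31 - ½*(-122)) + 12488) + √(-3737 - 12369)) = 2310/(1/((-11/31 + 61) + 12488) + √(-16106)) = 2310/(1/(1880/31 + 12488) + I*√16106) = 2310/(1/(389008/31) + I*√16106) = 2310/(31/389008 + I*√16106) ≈ 1.143e-5 - 18.202*I)
L - s = -40090 - (265303456/23212154959769 - 3329198929408*I*√16106/23212154959769) = -40090 + (-265303456/23212154959769 + 3329198929408*I*√16106/23212154959769) = -930575292602442666/23212154959769 + 3329198929408*I*√16106/23212154959769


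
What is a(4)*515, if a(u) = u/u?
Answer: 515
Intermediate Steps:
a(u) = 1
a(4)*515 = 1*515 = 515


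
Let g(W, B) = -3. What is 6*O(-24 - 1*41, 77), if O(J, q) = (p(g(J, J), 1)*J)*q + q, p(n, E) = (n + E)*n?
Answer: -179718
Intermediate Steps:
p(n, E) = n*(E + n) (p(n, E) = (E + n)*n = n*(E + n))
O(J, q) = q + 6*J*q (O(J, q) = ((-3*(1 - 3))*J)*q + q = ((-3*(-2))*J)*q + q = (6*J)*q + q = 6*J*q + q = q + 6*J*q)
6*O(-24 - 1*41, 77) = 6*(77*(1 + 6*(-24 - 1*41))) = 6*(77*(1 + 6*(-24 - 41))) = 6*(77*(1 + 6*(-65))) = 6*(77*(1 - 390)) = 6*(77*(-389)) = 6*(-29953) = -179718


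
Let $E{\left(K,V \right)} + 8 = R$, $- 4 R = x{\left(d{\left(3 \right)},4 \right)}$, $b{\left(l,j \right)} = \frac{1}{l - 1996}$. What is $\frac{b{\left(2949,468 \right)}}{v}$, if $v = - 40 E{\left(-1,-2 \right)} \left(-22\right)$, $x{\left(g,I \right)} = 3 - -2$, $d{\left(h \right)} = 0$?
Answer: $- \frac{1}{7757420} \approx -1.2891 \cdot 10^{-7}$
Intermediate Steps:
$b{\left(l,j \right)} = \frac{1}{-1996 + l}$ ($b{\left(l,j \right)} = \frac{1}{l - 1996} = \frac{1}{-1996 + l}$)
$x{\left(g,I \right)} = 5$ ($x{\left(g,I \right)} = 3 + 2 = 5$)
$R = - \frac{5}{4}$ ($R = \left(- \frac{1}{4}\right) 5 = - \frac{5}{4} \approx -1.25$)
$E{\left(K,V \right)} = - \frac{37}{4}$ ($E{\left(K,V \right)} = -8 - \frac{5}{4} = - \frac{37}{4}$)
$v = -8140$ ($v = \left(-40\right) \left(- \frac{37}{4}\right) \left(-22\right) = 370 \left(-22\right) = -8140$)
$\frac{b{\left(2949,468 \right)}}{v} = \frac{1}{\left(-1996 + 2949\right) \left(-8140\right)} = \frac{1}{953} \left(- \frac{1}{8140}\right) = - \frac{1}{7757420}$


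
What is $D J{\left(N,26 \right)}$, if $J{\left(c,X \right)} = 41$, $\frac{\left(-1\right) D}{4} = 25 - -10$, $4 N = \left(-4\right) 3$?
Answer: $-5740$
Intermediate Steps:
$N = -3$ ($N = \frac{\left(-4\right) 3}{4} = \frac{1}{4} \left(-12\right) = -3$)
$D = -140$ ($D = - 4 \left(25 - -10\right) = - 4 \left(25 + 10\right) = \left(-4\right) 35 = -140$)
$D J{\left(N,26 \right)} = \left(-140\right) 41 = -5740$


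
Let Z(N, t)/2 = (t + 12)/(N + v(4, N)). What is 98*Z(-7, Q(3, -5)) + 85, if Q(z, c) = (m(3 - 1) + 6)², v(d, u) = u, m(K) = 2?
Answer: -979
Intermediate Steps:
Q(z, c) = 64 (Q(z, c) = (2 + 6)² = 8² = 64)
Z(N, t) = (12 + t)/N (Z(N, t) = 2*((t + 12)/(N + N)) = 2*((12 + t)/((2*N))) = 2*((12 + t)*(1/(2*N))) = 2*((12 + t)/(2*N)) = (12 + t)/N)
98*Z(-7, Q(3, -5)) + 85 = 98*((12 + 64)/(-7)) + 85 = 98*(-⅐*76) + 85 = 98*(-76/7) + 85 = -1064 + 85 = -979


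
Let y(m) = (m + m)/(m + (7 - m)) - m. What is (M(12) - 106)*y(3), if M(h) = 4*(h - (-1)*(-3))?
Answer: 150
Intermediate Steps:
M(h) = -12 + 4*h (M(h) = 4*(h - 1*3) = 4*(h - 3) = 4*(-3 + h) = -12 + 4*h)
y(m) = -5*m/7 (y(m) = (2*m)/7 - m = (2*m)*(1/7) - m = 2*m/7 - m = -5*m/7)
(M(12) - 106)*y(3) = ((-12 + 4*12) - 106)*(-5/7*3) = ((-12 + 48) - 106)*(-15/7) = (36 - 106)*(-15/7) = -70*(-15/7) = 150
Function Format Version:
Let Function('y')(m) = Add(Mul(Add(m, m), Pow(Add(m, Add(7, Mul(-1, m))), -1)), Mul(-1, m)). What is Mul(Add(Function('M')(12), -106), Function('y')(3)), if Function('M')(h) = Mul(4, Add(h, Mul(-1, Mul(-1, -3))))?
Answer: 150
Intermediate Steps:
Function('M')(h) = Add(-12, Mul(4, h)) (Function('M')(h) = Mul(4, Add(h, Mul(-1, 3))) = Mul(4, Add(h, -3)) = Mul(4, Add(-3, h)) = Add(-12, Mul(4, h)))
Function('y')(m) = Mul(Rational(-5, 7), m) (Function('y')(m) = Add(Mul(Mul(2, m), Pow(7, -1)), Mul(-1, m)) = Add(Mul(Mul(2, m), Rational(1, 7)), Mul(-1, m)) = Add(Mul(Rational(2, 7), m), Mul(-1, m)) = Mul(Rational(-5, 7), m))
Mul(Add(Function('M')(12), -106), Function('y')(3)) = Mul(Add(Add(-12, Mul(4, 12)), -106), Mul(Rational(-5, 7), 3)) = Mul(Add(Add(-12, 48), -106), Rational(-15, 7)) = Mul(Add(36, -106), Rational(-15, 7)) = Mul(-70, Rational(-15, 7)) = 150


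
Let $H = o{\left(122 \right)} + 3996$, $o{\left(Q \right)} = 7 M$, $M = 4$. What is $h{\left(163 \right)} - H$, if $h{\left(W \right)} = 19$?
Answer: $-4005$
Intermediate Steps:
$o{\left(Q \right)} = 28$ ($o{\left(Q \right)} = 7 \cdot 4 = 28$)
$H = 4024$ ($H = 28 + 3996 = 4024$)
$h{\left(163 \right)} - H = 19 - 4024 = -4005$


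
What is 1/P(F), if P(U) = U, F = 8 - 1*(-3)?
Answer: 1/11 ≈ 0.090909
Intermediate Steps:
F = 11 (F = 8 + 3 = 11)
1/P(F) = 1/11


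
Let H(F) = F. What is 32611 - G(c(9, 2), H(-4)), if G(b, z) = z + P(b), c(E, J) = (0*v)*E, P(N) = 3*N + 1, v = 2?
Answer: 32614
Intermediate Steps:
P(N) = 1 + 3*N
c(E, J) = 0 (c(E, J) = (0*2)*E = 0*E = 0)
G(b, z) = 1 + z + 3*b (G(b, z) = z + (1 + 3*b) = 1 + z + 3*b)
32611 - G(c(9, 2), H(-4)) = 32611 - (1 - 4 + 3*0) = 32611 - (1 - 4 + 0) = 32611 - 1*(-3) = 32611 + 3 = 32614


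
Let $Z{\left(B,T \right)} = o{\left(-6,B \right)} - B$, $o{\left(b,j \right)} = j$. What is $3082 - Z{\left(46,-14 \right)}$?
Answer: $3082$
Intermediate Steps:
$Z{\left(B,T \right)} = 0$ ($Z{\left(B,T \right)} = B - B = 0$)
$3082 - Z{\left(46,-14 \right)} = 3082 - 0 = 3082 + 0 = 3082$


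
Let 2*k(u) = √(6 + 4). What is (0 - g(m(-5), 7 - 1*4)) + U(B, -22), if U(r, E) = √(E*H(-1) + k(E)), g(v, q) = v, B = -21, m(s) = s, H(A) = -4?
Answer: 5 + √(352 + 2*√10)/2 ≈ 14.465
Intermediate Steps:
k(u) = √10/2 (k(u) = √(6 + 4)/2 = √10/2)
U(r, E) = √(√10/2 - 4*E) (U(r, E) = √(E*(-4) + √10/2) = √(-4*E + √10/2) = √(√10/2 - 4*E))
(0 - g(m(-5), 7 - 1*4)) + U(B, -22) = (0 - 1*(-5)) + √(-16*(-22) + 2*√10)/2 = (0 + 5) + √(352 + 2*√10)/2 = 5 + √(352 + 2*√10)/2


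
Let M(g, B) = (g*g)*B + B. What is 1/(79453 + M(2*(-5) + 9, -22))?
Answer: 1/79409 ≈ 1.2593e-5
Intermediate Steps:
M(g, B) = B + B*g**2 (M(g, B) = g**2*B + B = B*g**2 + B = B + B*g**2)
1/(79453 + M(2*(-5) + 9, -22)) = 1/(79453 - 22*(1 + (2*(-5) + 9)**2)) = 1/(79453 - 22*(1 + (-10 + 9)**2)) = 1/(79453 - 22*(1 + (-1)**2)) = 1/(79453 - 22*(1 + 1)) = 1/(79453 - 22*2) = 1/(79453 - 44) = 1/79409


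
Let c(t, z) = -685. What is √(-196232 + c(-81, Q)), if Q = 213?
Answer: I*√196917 ≈ 443.75*I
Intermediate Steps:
√(-196232 + c(-81, Q)) = √(-196232 - 685) = √(-196917) = I*√196917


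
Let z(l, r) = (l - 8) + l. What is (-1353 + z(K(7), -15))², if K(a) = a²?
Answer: 1595169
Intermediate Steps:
z(l, r) = -8 + 2*l (z(l, r) = (-8 + l) + l = -8 + 2*l)
(-1353 + z(K(7), -15))² = (-1353 + (-8 + 2*7²))² = (-1353 + (-8 + 2*49))² = (-1353 + (-8 + 98))² = (-1353 + 90)² = (-1263)² = 1595169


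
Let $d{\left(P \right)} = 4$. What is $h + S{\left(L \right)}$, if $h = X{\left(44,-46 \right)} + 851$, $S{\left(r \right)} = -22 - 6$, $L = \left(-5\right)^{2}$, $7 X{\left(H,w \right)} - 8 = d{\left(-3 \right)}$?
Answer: $\frac{5773}{7} \approx 824.71$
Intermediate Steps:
$X{\left(H,w \right)} = \frac{12}{7}$ ($X{\left(H,w \right)} = \frac{8}{7} + \frac{1}{7} \cdot 4 = \frac{8}{7} + \frac{4}{7} = \frac{12}{7}$)
$L = 25$
$S{\left(r \right)} = -28$ ($S{\left(r \right)} = -22 - 6 = -28$)
$h = \frac{5969}{7}$ ($h = \frac{12}{7} + 851 = \frac{5969}{7} \approx 852.71$)
$h + S{\left(L \right)} = \frac{5969}{7} - 28 = \frac{5773}{7}$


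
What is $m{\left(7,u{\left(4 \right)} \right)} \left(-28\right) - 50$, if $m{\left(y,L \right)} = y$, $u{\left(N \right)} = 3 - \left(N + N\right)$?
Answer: $-246$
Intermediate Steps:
$u{\left(N \right)} = 3 - 2 N$
$m{\left(7,u{\left(4 \right)} \right)} \left(-28\right) - 50 = 7 \left(-28\right) - 50 = -196 - 50 = -246$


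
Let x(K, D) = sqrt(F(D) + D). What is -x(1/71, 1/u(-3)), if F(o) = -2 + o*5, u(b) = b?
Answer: -2*I ≈ -2.0*I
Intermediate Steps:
F(o) = -2 + 5*o
x(K, D) = sqrt(-2 + 6*D) (x(K, D) = sqrt((-2 + 5*D) + D) = sqrt(-2 + 6*D))
-x(1/71, 1/u(-3)) = -sqrt(-2 + 6/(-3)) = -sqrt(-2 + 6*(-1/3)) = -sqrt(-2 - 2) = -sqrt(-4) = -2*I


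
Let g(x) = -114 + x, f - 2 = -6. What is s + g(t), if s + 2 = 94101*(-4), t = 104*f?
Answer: -376936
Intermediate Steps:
f = -4 (f = 2 - 6 = -4)
t = -416 (t = 104*(-4) = -416)
s = -376406 (s = -2 + 94101*(-4) = -2 - 376404 = -376406)
s + g(t) = -376406 + (-114 - 416) = -376406 - 530 = -376936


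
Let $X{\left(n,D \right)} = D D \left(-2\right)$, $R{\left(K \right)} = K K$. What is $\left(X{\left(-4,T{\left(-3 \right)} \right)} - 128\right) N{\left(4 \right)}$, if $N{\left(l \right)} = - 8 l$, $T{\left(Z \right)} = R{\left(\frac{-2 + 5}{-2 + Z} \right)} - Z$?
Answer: $\frac{3011584}{625} \approx 4818.5$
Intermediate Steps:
$R{\left(K \right)} = K^{2}$
$T{\left(Z \right)} = - Z + \frac{9}{\left(-2 + Z\right)^{2}}$ ($T{\left(Z \right)} = \left(\frac{-2 + 5}{-2 + Z}\right)^{2} - Z = \left(\frac{3}{-2 + Z}\right)^{2} - Z = \frac{9}{\left(-2 + Z\right)^{2}} - Z = - Z + \frac{9}{\left(-2 + Z\right)^{2}}$)
$X{\left(n,D \right)} = - 2 D^{2}$ ($X{\left(n,D \right)} = D^{2} \left(-2\right) = - 2 D^{2}$)
$\left(X{\left(-4,T{\left(-3 \right)} \right)} - 128\right) N{\left(4 \right)} = \left(- 2 \left(\left(-1\right) \left(-3\right) + \frac{9}{\left(-2 - 3\right)^{2}}\right)^{2} - 128\right) \left(\left(-8\right) 4\right) = \left(- 2 \left(3 + \frac{9}{25}\right)^{2} - 128\right) \left(-32\right) = \left(- 2 \left(\frac{84}{25}\right)^{2} - 128\right) \left(-32\right) = \left(\left(-2\right) \frac{7056}{625} - 128\right) \left(-32\right) = \left(- \frac{14112}{625} - 128\right) \left(-32\right) = \left(- \frac{94112}{625}\right) \left(-32\right) = \frac{3011584}{625}$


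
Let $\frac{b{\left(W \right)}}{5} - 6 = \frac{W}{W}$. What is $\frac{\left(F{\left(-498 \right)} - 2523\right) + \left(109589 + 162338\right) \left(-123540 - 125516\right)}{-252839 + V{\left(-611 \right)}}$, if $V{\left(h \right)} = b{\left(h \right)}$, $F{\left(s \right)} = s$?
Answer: $\frac{67725053933}{252804} \approx 2.679 \cdot 10^{5}$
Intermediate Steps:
$b{\left(W \right)} = 35$ ($b{\left(W \right)} = 30 + 5 \frac{W}{W} = 30 + 5 \cdot 1 = 30 + 5 = 35$)
$V{\left(h \right)} = 35$
$\frac{\left(F{\left(-498 \right)} - 2523\right) + \left(109589 + 162338\right) \left(-123540 - 125516\right)}{-252839 + V{\left(-611 \right)}} = \frac{\left(-498 - 2523\right) + \left(109589 + 162338\right) \left(-123540 - 125516\right)}{-252839 + 35} = \frac{\left(-498 - 2523\right) + 271927 \left(-249056\right)}{-252804} = \left(-3021 - 67725050912\right) \left(- \frac{1}{252804}\right) = \left(-67725053933\right) \left(- \frac{1}{252804}\right) = \frac{67725053933}{252804}$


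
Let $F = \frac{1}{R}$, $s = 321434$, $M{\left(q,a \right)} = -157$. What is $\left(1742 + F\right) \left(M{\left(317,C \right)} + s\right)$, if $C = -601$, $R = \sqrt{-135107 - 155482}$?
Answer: $559664534 - \frac{321277 i \sqrt{290589}}{290589} \approx 5.5966 \cdot 10^{8} - 595.99 i$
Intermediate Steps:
$R = i \sqrt{290589}$ ($R = \sqrt{-290589} = i \sqrt{290589} \approx 539.06 i$)
$F = - \frac{i \sqrt{290589}}{290589}$ ($F = \frac{1}{i \sqrt{290589}} = - \frac{i \sqrt{290589}}{290589} \approx - 0.0018551 i$)
$\left(1742 + F\right) \left(M{\left(317,C \right)} + s\right) = \left(1742 - \frac{i \sqrt{290589}}{290589}\right) \left(-157 + 321434\right) = \left(1742 - \frac{i \sqrt{290589}}{290589}\right) 321277 = 559664534 - \frac{321277 i \sqrt{290589}}{290589}$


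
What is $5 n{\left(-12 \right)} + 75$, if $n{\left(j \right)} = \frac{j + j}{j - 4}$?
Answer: $\frac{165}{2} \approx 82.5$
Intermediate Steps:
$n{\left(j \right)} = \frac{2 j}{-4 + j}$
$5 n{\left(-12 \right)} + 75 = 5 \cdot 2 \left(-12\right) \frac{1}{-4 - 12} + 75 = 5 \cdot 2 \left(-12\right) \frac{1}{-16} + 75 = 5 \cdot 2 \left(-12\right) \left(- \frac{1}{16}\right) + 75 = 5 \cdot \frac{3}{2} + 75 = \frac{15}{2} + 75 = \frac{165}{2}$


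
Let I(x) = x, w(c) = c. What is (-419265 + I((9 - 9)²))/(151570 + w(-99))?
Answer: -419265/151471 ≈ -2.7680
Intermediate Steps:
(-419265 + I((9 - 9)²))/(151570 + w(-99)) = (-419265 + (9 - 9)²)/(151570 - 99) = (-419265 + 0²)/151471 = (-419265 + 0)*(1/151471) = -419265*1/151471 = -419265/151471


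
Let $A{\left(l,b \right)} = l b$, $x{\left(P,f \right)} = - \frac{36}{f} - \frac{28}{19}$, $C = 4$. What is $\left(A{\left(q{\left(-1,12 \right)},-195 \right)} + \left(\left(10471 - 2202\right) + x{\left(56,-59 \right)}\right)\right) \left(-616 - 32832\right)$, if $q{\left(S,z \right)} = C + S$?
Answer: $- \frac{288080800608}{1121} \approx -2.5699 \cdot 10^{8}$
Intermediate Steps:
$q{\left(S,z \right)} = 4 + S$
$x{\left(P,f \right)} = - \frac{28}{19} - \frac{36}{f}$ ($x{\left(P,f \right)} = - \frac{36}{f} - \frac{28}{19} = - \frac{28}{19} - \frac{36}{f}$)
$A{\left(l,b \right)} = b l$
$\left(A{\left(q{\left(-1,12 \right)},-195 \right)} + \left(\left(10471 - 2202\right) + x{\left(56,-59 \right)}\right)\right) \left(-616 - 32832\right) = \left(- 195 \left(4 - 1\right) + \left(\left(10471 - 2202\right) - \left(\frac{28}{19} + \frac{36}{-59}\right)\right)\right) \left(-616 - 32832\right) = \left(\left(-195\right) 3 + \left(8269 - \frac{968}{1121}\right)\right) \left(-33448\right) = \left(-585 + \left(8269 + \left(- \frac{28}{19} + \frac{36}{59}\right)\right)\right) \left(-33448\right) = \left(-585 + \left(8269 - \frac{968}{1121}\right)\right) \left(-33448\right) = \left(-585 + \frac{9268581}{1121}\right) \left(-33448\right) = \frac{8612796}{1121} \left(-33448\right) = - \frac{288080800608}{1121}$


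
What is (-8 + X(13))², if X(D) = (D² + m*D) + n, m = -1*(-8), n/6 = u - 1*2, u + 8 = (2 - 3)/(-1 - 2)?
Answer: 42849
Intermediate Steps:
u = -23/3 (u = -8 + (2 - 3)/(-1 - 2) = -8 - 1/(-3) = -8 - 1*(-⅓) = -8 + ⅓ = -23/3 ≈ -7.6667)
n = -58 (n = 6*(-23/3 - 1*2) = 6*(-23/3 - 2) = 6*(-29/3) = -58)
m = 8
X(D) = -58 + D² + 8*D (X(D) = (D² + 8*D) - 58 = -58 + D² + 8*D)
(-8 + X(13))² = (-8 + (-58 + 13² + 8*13))² = (-8 + (-58 + 169 + 104))² = (-8 + 215)² = 207² = 42849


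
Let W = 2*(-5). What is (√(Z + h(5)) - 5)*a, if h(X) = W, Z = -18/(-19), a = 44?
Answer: -220 + 88*I*√817/19 ≈ -220.0 + 132.39*I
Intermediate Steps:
W = -10
Z = 18/19 (Z = -18*(-1/19) = 18/19 ≈ 0.94737)
h(X) = -10
(√(Z + h(5)) - 5)*a = (√(18/19 - 10) - 5)*44 = (√(-172/19) - 5)*44 = (2*I*√817/19 - 5)*44 = (-5 + 2*I*√817/19)*44 = -220 + 88*I*√817/19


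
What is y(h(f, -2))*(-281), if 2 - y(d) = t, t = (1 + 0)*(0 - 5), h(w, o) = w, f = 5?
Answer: -1967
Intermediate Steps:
t = -5 (t = 1*(-5) = -5)
y(d) = 7 (y(d) = 2 - 1*(-5) = 2 + 5 = 7)
y(h(f, -2))*(-281) = 7*(-281) = -1967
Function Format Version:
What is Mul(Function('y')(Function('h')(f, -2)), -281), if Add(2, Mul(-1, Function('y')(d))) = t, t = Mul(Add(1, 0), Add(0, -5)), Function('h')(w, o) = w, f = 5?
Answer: -1967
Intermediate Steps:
t = -5 (t = Mul(1, -5) = -5)
Function('y')(d) = 7 (Function('y')(d) = Add(2, Mul(-1, -5)) = Add(2, 5) = 7)
Mul(Function('y')(Function('h')(f, -2)), -281) = Mul(7, -281) = -1967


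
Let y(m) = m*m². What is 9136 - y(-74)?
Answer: 414360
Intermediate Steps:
y(m) = m³
9136 - y(-74) = 9136 - 1*(-74)³ = 9136 - 1*(-405224) = 9136 + 405224 = 414360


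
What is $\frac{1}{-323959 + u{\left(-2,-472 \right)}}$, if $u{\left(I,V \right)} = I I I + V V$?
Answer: $- \frac{1}{101183} \approx -9.8831 \cdot 10^{-6}$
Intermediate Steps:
$u{\left(I,V \right)} = I^{3} + V^{2}$ ($u{\left(I,V \right)} = I^{2} I + V^{2} = I^{3} + V^{2}$)
$\frac{1}{-323959 + u{\left(-2,-472 \right)}} = \frac{1}{-323959 + \left(\left(-2\right)^{3} + \left(-472\right)^{2}\right)} = \frac{1}{-323959 + \left(-8 + 222784\right)} = \frac{1}{-323959 + 222776} = \frac{1}{-101183} = - \frac{1}{101183}$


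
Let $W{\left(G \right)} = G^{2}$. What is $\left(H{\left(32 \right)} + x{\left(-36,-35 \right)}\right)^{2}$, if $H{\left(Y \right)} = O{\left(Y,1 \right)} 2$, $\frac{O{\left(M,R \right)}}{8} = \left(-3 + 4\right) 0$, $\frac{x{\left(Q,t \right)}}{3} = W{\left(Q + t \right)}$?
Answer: $228705129$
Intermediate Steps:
$x{\left(Q,t \right)} = 3 \left(Q + t\right)^{2}$
$O{\left(M,R \right)} = 0$ ($O{\left(M,R \right)} = 8 \left(-3 + 4\right) 0 = 8 \cdot 1 \cdot 0 = 8 \cdot 0 = 0$)
$H{\left(Y \right)} = 0$ ($H{\left(Y \right)} = 0 \cdot 2 = 0$)
$\left(H{\left(32 \right)} + x{\left(-36,-35 \right)}\right)^{2} = \left(0 + 3 \left(-36 - 35\right)^{2}\right)^{2} = \left(0 + 3 \left(-71\right)^{2}\right)^{2} = \left(0 + 3 \cdot 5041\right)^{2} = \left(0 + 15123\right)^{2} = 15123^{2} = 228705129$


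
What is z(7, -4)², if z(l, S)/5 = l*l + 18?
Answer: 112225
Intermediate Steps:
z(l, S) = 90 + 5*l² (z(l, S) = 5*(l*l + 18) = 5*(l² + 18) = 5*(18 + l²) = 90 + 5*l²)
z(7, -4)² = (90 + 5*7²)² = (90 + 5*49)² = (90 + 245)² = 335² = 112225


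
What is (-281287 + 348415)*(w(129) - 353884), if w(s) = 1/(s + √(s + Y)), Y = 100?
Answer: -97468917533778/4103 - 16782*√229/4103 ≈ -2.3756e+10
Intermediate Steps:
w(s) = 1/(s + √(100 + s)) (w(s) = 1/(s + √(s + 100)) = 1/(s + √(100 + s)))
(-281287 + 348415)*(w(129) - 353884) = (-281287 + 348415)*(1/(129 + √(100 + 129)) - 353884) = 67128*(1/(129 + √229) - 353884) = 67128*(-353884 + 1/(129 + √229)) = -23755525152 + 67128/(129 + √229)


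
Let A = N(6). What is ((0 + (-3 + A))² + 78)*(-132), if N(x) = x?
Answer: -11484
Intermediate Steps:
A = 6
((0 + (-3 + A))² + 78)*(-132) = ((0 + (-3 + 6))² + 78)*(-132) = ((0 + 3)² + 78)*(-132) = (3² + 78)*(-132) = (9 + 78)*(-132) = 87*(-132) = -11484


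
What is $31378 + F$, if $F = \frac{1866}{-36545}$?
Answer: $\frac{1146707144}{36545} \approx 31378.0$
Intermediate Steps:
$F = - \frac{1866}{36545}$ ($F = 1866 \left(- \frac{1}{36545}\right) = - \frac{1866}{36545} \approx -0.05106$)
$31378 + F = 31378 - \frac{1866}{36545} = \frac{1146707144}{36545}$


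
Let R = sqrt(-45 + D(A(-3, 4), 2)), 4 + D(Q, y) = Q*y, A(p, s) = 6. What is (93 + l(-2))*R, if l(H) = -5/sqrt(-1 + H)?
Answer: -5*sqrt(111)/3 + 93*I*sqrt(37) ≈ -17.559 + 565.7*I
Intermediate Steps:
D(Q, y) = -4 + Q*y
R = I*sqrt(37) (R = sqrt(-45 + (-4 + 6*2)) = sqrt(-45 + (-4 + 12)) = sqrt(-45 + 8) = sqrt(-37) = I*sqrt(37) ≈ 6.0828*I)
l(H) = -5/sqrt(-1 + H)
(93 + l(-2))*R = (93 - 5/sqrt(-1 - 2))*(I*sqrt(37)) = (93 - (-5)*I*sqrt(3)/3)*(I*sqrt(37)) = (93 + 5*I*sqrt(3)/3)*(I*sqrt(37)) = I*sqrt(37)*(93 + 5*I*sqrt(3)/3)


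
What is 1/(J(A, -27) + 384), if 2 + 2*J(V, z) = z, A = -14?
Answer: 2/739 ≈ 0.0027064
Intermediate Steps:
J(V, z) = -1 + z/2
1/(J(A, -27) + 384) = 1/((-1 + (1/2)*(-27)) + 384) = 1/((-1 - 27/2) + 384) = 1/(-29/2 + 384) = 1/(739/2) = 2/739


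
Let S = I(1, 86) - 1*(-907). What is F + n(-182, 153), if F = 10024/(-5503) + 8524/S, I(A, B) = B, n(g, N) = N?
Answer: 873019027/5464479 ≈ 159.76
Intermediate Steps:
S = 993 (S = 86 - 1*(-907) = 86 + 907 = 993)
F = 36953740/5464479 (F = 10024/(-5503) + 8524/993 = 10024*(-1/5503) + 8524*(1/993) = -10024/5503 + 8524/993 = 36953740/5464479 ≈ 6.7625)
F + n(-182, 153) = 36953740/5464479 + 153 = 873019027/5464479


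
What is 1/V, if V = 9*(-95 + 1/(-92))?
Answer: -92/78669 ≈ -0.0011695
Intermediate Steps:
V = -78669/92 (V = 9*(-95 - 1/92) = 9*(-8741/92) = -78669/92 ≈ -855.10)
1/V = 1/(-78669/92) = -92/78669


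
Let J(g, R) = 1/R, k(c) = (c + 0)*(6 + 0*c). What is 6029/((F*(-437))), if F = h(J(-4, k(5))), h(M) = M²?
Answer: -5426100/437 ≈ -12417.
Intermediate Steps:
k(c) = 6*c (k(c) = c*(6 + 0) = c*6 = 6*c)
F = 1/900 (F = (1/(6*5))² = (1/30)² = 1/900 ≈ 0.0011111)
6029/((F*(-437))) = 6029/(((1/900)*(-437))) = 6029/(-437/900) = 6029*(-900/437) = -5426100/437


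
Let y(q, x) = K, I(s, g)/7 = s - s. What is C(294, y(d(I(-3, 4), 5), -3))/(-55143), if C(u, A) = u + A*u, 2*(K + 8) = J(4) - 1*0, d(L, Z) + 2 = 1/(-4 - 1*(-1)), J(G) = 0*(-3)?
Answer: 686/18381 ≈ 0.037321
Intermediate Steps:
J(G) = 0
I(s, g) = 0 (I(s, g) = 7*(s - s) = 7*0 = 0)
d(L, Z) = -7/3 (d(L, Z) = -2 + 1/(-4 - 1*(-1)) = -2 + 1/(-4 + 1) = -2 + 1/(-3) = -2 - 1/3 = -7/3)
K = -8 (K = -8 + (0 - 1*0)/2 = -8 + (0 + 0)/2 = -8 + (1/2)*0 = -8 + 0 = -8)
y(q, x) = -8
C(294, y(d(I(-3, 4), 5), -3))/(-55143) = (294*(1 - 8))/(-55143) = (294*(-7))*(-1/55143) = -2058*(-1/55143) = 686/18381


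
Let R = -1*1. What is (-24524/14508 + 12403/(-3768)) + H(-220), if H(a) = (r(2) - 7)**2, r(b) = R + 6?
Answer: -28495/29016 ≈ -0.98204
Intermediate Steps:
R = -1
r(b) = 5 (r(b) = -1 + 6 = 5)
H(a) = 4 (H(a) = (5 - 7)**2 = (-2)**2 = 4)
(-24524/14508 + 12403/(-3768)) + H(-220) = (-24524/14508 + 12403/(-3768)) + 4 = (-24524*1/14508 + 12403*(-1/3768)) + 4 = (-6131/3627 - 79/24) + 4 = -144559/29016 + 4 = -28495/29016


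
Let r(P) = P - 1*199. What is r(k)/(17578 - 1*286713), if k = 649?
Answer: -90/53827 ≈ -0.0016720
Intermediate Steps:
r(P) = -199 + P (r(P) = P - 199 = -199 + P)
r(k)/(17578 - 1*286713) = (-199 + 649)/(17578 - 1*286713) = 450/(17578 - 286713) = 450/(-269135) = 450*(-1/269135) = -90/53827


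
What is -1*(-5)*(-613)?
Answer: -3065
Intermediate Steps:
-1*(-5)*(-613) = 5*(-613) = -3065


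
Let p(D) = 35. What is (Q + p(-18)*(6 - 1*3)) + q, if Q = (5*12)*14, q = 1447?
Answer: 2392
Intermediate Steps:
Q = 840 (Q = 60*14 = 840)
(Q + p(-18)*(6 - 1*3)) + q = (840 + 35*(6 - 1*3)) + 1447 = (840 + 35*(6 - 3)) + 1447 = (840 + 35*3) + 1447 = (840 + 105) + 1447 = 945 + 1447 = 2392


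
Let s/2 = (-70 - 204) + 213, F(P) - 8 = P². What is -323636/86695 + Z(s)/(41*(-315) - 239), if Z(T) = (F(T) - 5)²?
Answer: -19217843066399/1140386030 ≈ -16852.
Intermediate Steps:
F(P) = 8 + P²
s = -122 (s = 2*((-70 - 204) + 213) = 2*(-274 + 213) = 2*(-61) = -122)
Z(T) = (3 + T²)² (Z(T) = ((8 + T²) - 5)² = (3 + T²)²)
-323636/86695 + Z(s)/(41*(-315) - 239) = -323636/86695 + (3 + (-122)²)²/(41*(-315) - 239) = -323636*1/86695 + (3 + 14884)²/(-12915 - 239) = -323636/86695 + 14887²/(-13154) = -323636/86695 + 221622769*(-1/13154) = -323636/86695 - 221622769/13154 = -19217843066399/1140386030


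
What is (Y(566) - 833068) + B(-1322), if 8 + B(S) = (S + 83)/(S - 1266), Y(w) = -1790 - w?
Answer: -2162096777/2588 ≈ -8.3543e+5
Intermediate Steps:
B(S) = -8 + (83 + S)/(-1266 + S) (B(S) = -8 + (S + 83)/(S - 1266) = -8 + (83 + S)/(-1266 + S))
(Y(566) - 833068) + B(-1322) = ((-1790 - 1*566) - 833068) + (10211 - 7*(-1322))/(-1266 - 1322) = ((-1790 - 566) - 833068) + (10211 + 9254)/(-2588) = (-2356 - 833068) - 1/2588*19465 = -835424 - 19465/2588 = -2162096777/2588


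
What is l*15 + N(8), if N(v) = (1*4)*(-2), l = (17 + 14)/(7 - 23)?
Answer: -593/16 ≈ -37.063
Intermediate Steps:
l = -31/16 (l = 31/(-16) = 31*(-1/16) = -31/16 ≈ -1.9375)
N(v) = -8 (N(v) = 4*(-2) = -8)
l*15 + N(8) = -31/16*15 - 8 = -465/16 - 8 = -593/16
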